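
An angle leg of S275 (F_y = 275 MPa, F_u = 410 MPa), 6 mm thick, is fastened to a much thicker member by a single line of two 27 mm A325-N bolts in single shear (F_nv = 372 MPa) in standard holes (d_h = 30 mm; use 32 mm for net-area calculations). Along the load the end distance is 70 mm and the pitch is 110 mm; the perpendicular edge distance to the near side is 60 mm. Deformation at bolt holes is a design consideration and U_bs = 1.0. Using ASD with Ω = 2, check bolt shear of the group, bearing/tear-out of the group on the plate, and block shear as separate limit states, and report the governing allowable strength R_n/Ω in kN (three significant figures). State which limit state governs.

Bolt shear: A_b = π·27²/4 = 572.6 mm²; R_n = 372 × 572.6 × 2 × 1 / 1000 = 426 kN → 426 / 2 = 213 kN.
Bearing: edge l_c = 55, r_n = 159.4 kN; interior l_c = 80, r_n = 159.4 kN; R_n = 159.4 + 1·159.4 = 318.8 kN → 159 kN.
Block shear: A_gv = 1080, A_nv = 792, A_nt = 264 mm²; R_n = min(0.6F_uA_nv, 0.6F_yA_gv) + U_bs·F_u·A_nt = 286.4 kN → 143 kN.
Block shear governs: 143 kN.

143 kN (block shear governs)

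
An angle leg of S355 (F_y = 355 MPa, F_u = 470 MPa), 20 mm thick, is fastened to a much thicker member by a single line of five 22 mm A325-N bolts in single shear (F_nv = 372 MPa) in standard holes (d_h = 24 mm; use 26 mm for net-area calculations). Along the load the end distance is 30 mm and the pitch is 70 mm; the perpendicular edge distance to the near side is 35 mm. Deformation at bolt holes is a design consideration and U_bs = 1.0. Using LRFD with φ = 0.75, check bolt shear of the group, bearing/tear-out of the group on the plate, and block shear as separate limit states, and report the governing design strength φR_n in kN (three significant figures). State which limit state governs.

Bolt shear: A_b = π·22²/4 = 380.1 mm²; R_n = 372 × 380.1 × 5 × 1 / 1000 = 707 kN → 0.75 × 707 = 530 kN.
Bearing: edge l_c = 18, r_n = 203 kN; interior l_c = 46, r_n = 496.3 kN; R_n = 203 + 4·496.3 = 2188 kN → 1640 kN.
Block shear: A_gv = 6200, A_nv = 3860, A_nt = 440 mm²; R_n = min(0.6F_uA_nv, 0.6F_yA_gv) + U_bs·F_u·A_nt = 1295 kN → 971 kN.
Bolt shear governs: 530 kN.

530 kN (bolt shear governs)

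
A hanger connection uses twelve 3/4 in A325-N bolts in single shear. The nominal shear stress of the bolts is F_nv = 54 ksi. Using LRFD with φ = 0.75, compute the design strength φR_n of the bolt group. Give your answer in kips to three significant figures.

A_b = π × 0.75² / 4 = 0.4418 in².
R_n = F_nv · A_b · n · n_s = 54 × 0.4418 × 12 × 1 = 286.3 kips.
Design strength φR_n = 0.75 × 286.3 = 215 kips.

215 kips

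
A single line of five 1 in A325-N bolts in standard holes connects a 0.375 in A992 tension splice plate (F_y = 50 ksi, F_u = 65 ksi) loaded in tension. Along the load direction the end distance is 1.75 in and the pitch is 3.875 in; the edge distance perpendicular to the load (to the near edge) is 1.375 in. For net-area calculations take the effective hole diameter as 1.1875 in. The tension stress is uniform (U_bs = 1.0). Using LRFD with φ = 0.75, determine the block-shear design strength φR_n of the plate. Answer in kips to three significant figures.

145 kips

Shear plane L_v = 1.75 + 4·3.875 = 17.25 in; A_gv = 17.25 × 0.375 = 6.469 in².
A_nv = (17.25 − 4.5·1.1875) × 0.375 = 4.465 in².
A_nt = (1.375 − 0.5·1.1875) × 0.375 = 0.293 in².
0.6 F_u A_nv = 174.1 kips; 0.6 F_y A_gv = 194.1 kips → shear rupture governs the shear term.
R_n = 174.1 + 1.0 × 65 × 0.293 = 193.2 kips.
Design strength φR_n = 0.75 × 193.2 = 145 kips.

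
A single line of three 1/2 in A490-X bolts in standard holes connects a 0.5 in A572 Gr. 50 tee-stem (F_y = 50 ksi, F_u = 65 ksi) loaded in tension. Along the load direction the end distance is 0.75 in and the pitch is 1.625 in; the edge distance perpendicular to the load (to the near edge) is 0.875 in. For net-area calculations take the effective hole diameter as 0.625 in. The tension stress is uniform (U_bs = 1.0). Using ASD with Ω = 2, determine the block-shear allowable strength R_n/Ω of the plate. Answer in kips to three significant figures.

Shear plane L_v = 0.75 + 2·1.625 = 4 in; A_gv = 4 × 0.5 = 2 in².
A_nv = (4 − 2.5·0.625) × 0.5 = 1.219 in².
A_nt = (0.875 − 0.5·0.625) × 0.5 = 0.2812 in².
0.6 F_u A_nv = 47.53 kips; 0.6 F_y A_gv = 60 kips → shear rupture governs the shear term.
R_n = 47.53 + 1.0 × 65 × 0.2812 = 65.81 kips.
Allowable strength R_n/Ω = 65.81 / 2 = 32.9 kips.

32.9 kips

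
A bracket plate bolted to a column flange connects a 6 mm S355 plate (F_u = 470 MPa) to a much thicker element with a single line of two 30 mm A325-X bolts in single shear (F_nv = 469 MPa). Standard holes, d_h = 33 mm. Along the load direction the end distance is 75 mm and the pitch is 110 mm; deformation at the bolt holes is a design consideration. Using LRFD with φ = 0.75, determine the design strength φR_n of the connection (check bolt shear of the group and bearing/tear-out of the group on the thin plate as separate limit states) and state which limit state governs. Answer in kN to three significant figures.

Bolt shear: A_b = π·30²/4 = 706.9 mm²; R_n = 469 × 706.9 × 2 × 1 / 1000 = 663 kN → 0.75 × 663 = 497 kN.
Bearing (1.2 l_c t F_u ≤ 2.4 d t F_u): upper limit = 2.4·30·6·470 / 1000 = 203 kN.
  Edge l_c = 75 − 33/2 = 58.5 → r_n = 198 kN; interior l_c = 110 − 33 = 77 → r_n = 203 kN.
  R_n,bearing = 1·198 + 1·203 = 401 kN → 0.75 × 401 = 301 kN.
Bearing governs: 301 kN.

301 kN (bearing governs)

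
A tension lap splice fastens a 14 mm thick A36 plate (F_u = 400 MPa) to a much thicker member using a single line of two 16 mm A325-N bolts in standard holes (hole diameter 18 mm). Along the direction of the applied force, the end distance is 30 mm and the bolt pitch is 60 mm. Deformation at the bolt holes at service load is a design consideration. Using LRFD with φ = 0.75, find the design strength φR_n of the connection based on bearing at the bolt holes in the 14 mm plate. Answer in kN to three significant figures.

Per bolt r_n = 1.2 l_c t F_u ≤ 2.4 d t F_u; upper limit = 2.4 × 16 × 14 × 400 / 1000 = 215 kN.
Edge bolt: l_c = 30 − 18/2 = 21 mm → 1.2 × 21 × 14 × 400 / 1000 = 141.1 → r_n = 141.1 kN.
Interior bolts: l_c = 60 − 18 = 42 mm → 1.2 × 42 × 14 × 400 / 1000 = 282.2 → r_n = 215 kN.
R_n = 1 × 141.1 + 1 × 215 = 356.2 kN.
Design strength φR_n = 0.75 × 356.2 = 267 kN.

267 kN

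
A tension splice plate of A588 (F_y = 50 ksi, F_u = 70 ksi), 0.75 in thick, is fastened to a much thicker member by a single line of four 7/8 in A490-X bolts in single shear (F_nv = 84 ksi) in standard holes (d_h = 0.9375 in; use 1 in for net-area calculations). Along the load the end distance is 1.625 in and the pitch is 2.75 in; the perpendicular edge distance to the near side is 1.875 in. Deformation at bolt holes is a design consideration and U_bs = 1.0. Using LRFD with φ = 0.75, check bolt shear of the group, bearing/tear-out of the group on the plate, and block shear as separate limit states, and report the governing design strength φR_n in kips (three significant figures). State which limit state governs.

152 kips (bolt shear governs)

Bolt shear: A_b = π·0.875²/4 = 0.6013 in²; R_n = 84 × 0.6013 × 4 × 1 = 202 kips → 0.75 × 202 = 152 kips.
Bearing: edge l_c = 1.156, r_n = 72.84 kips; interior l_c = 1.812, r_n = 110.3 kips; R_n = 72.84 + 3·110.3 = 403.6 kips → 303 kips.
Block shear: A_gv = 7.406, A_nv = 4.781, A_nt = 1.031 in²; R_n = min(0.6F_uA_nv, 0.6F_yA_gv) + U_bs·F_u·A_nt = 273 kips → 205 kips.
Bolt shear governs: 152 kips.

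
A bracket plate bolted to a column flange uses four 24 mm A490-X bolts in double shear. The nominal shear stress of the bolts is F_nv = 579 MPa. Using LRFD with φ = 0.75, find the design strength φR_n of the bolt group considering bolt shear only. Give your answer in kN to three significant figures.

A_b = π × 24² / 4 = 452.4 mm².
R_n = F_nv · A_b · n · n_s = 579 × 452.4 × 4 × 2 / 1000 = 2095 kN.
Design strength φR_n = 0.75 × 2095 = 1570 kN.

1570 kN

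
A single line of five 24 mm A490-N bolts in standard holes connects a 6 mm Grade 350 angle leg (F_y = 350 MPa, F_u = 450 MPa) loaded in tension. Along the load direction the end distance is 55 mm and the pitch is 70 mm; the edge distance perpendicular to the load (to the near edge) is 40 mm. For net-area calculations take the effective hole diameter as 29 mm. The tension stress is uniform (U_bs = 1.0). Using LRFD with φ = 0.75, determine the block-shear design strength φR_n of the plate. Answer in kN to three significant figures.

300 kN

Shear plane L_v = 55 + 4·70 = 335 mm; A_gv = 335 × 6 = 2010 mm².
A_nv = (335 − 4.5·29) × 6 = 1227 mm².
A_nt = (40 − 0.5·29) × 6 = 153 mm².
0.6 F_u A_nv = 331.3 kN; 0.6 F_y A_gv = 422.1 kN → shear rupture governs the shear term.
R_n = 331.3 + 1.0 × 450 × 153 / 1000 = 400.1 kN.
Design strength φR_n = 0.75 × 400.1 = 300 kN.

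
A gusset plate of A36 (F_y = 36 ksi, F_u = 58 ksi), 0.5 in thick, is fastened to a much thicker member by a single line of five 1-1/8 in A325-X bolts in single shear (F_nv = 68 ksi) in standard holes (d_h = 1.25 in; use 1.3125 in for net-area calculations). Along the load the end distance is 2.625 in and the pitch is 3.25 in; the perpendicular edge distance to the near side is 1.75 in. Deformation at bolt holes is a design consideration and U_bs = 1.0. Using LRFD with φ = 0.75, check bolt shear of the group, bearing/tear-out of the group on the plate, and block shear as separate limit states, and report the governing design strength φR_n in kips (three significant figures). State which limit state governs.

150 kips (block shear governs)

Bolt shear: A_b = π·1.125²/4 = 0.994 in²; R_n = 68 × 0.994 × 5 × 1 = 338 kips → 0.75 × 338 = 253 kips.
Bearing: edge l_c = 2, r_n = 69.6 kips; interior l_c = 2, r_n = 69.6 kips; R_n = 69.6 + 4·69.6 = 348 kips → 261 kips.
Block shear: A_gv = 7.812, A_nv = 4.859, A_nt = 0.5469 in²; R_n = min(0.6F_uA_nv, 0.6F_yA_gv) + U_bs·F_u·A_nt = 200.5 kips → 150 kips.
Block shear governs: 150 kips.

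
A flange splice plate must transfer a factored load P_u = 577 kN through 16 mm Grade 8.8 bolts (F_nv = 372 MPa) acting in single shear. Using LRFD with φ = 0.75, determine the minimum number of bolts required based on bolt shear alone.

11 bolts

A_b = π·16²/4 = 201.1 mm².
Per-bolt design strength φR_n = 0.75 × 372 × 201.1 × 1 / 1000 = 56.1 kN.
n ≥ 577 / 56.1 = 10.29 → use 11 bolts.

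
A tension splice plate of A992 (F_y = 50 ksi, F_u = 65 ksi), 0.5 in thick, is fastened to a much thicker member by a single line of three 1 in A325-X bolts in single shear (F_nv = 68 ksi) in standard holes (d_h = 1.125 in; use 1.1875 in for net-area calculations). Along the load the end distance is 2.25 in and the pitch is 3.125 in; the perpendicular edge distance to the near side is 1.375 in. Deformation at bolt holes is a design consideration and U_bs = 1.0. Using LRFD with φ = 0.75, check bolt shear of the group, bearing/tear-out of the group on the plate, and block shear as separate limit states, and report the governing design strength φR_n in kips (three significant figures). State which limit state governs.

Bolt shear: A_b = π·1²/4 = 0.7854 in²; R_n = 68 × 0.7854 × 3 × 1 = 160.2 kips → 0.75 × 160.2 = 120 kips.
Bearing: edge l_c = 1.688, r_n = 65.81 kips; interior l_c = 2, r_n = 78 kips; R_n = 65.81 + 2·78 = 221.8 kips → 166 kips.
Block shear: A_gv = 4.25, A_nv = 2.766, A_nt = 0.3906 in²; R_n = min(0.6F_uA_nv, 0.6F_yA_gv) + U_bs·F_u·A_nt = 133.2 kips → 99.9 kips.
Block shear governs: 99.9 kips.

99.9 kips (block shear governs)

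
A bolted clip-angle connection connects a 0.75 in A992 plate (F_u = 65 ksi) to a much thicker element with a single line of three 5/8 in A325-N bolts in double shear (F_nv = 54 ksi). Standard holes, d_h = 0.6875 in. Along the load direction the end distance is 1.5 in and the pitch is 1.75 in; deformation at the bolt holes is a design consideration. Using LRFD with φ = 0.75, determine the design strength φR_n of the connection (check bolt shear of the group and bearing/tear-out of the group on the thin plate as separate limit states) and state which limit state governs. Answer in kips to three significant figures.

Bolt shear: A_b = π·0.625²/4 = 0.3068 in²; R_n = 54 × 0.3068 × 3 × 2 = 99.4 kips → 0.75 × 99.4 = 74.6 kips.
Bearing (1.2 l_c t F_u ≤ 2.4 d t F_u): upper limit = 2.4·0.625·0.75·65 = 73.12 kips.
  Edge l_c = 1.5 − 0.6875/2 = 1.156 → r_n = 67.64 kips; interior l_c = 1.75 − 0.6875 = 1.062 → r_n = 62.16 kips.
  R_n,bearing = 1·67.64 + 2·62.16 = 192 kips → 0.75 × 192 = 144 kips.
Bolt shear governs: 74.6 kips.

74.6 kips (bolt shear governs)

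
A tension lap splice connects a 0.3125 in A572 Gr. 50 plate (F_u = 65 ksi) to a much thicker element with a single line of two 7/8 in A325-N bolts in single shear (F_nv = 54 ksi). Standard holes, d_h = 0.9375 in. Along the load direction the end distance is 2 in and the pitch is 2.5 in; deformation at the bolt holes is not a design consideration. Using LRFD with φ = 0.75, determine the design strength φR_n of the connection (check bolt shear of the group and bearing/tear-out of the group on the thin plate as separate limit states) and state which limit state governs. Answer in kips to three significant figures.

Bolt shear: A_b = π·0.875²/4 = 0.6013 in²; R_n = 54 × 0.6013 × 2 × 1 = 64.94 kips → 0.75 × 64.94 = 48.7 kips.
Bearing (1.5 l_c t F_u ≤ 3.0 d t F_u): upper limit = 3.0·0.875·0.3125·65 = 53.32 kips.
  Edge l_c = 2 − 0.9375/2 = 1.531 → r_n = 46.66 kips; interior l_c = 2.5 − 0.9375 = 1.562 → r_n = 47.61 kips.
  R_n,bearing = 1·46.66 + 1·47.61 = 94.26 kips → 0.75 × 94.26 = 70.7 kips.
Bolt shear governs: 48.7 kips.

48.7 kips (bolt shear governs)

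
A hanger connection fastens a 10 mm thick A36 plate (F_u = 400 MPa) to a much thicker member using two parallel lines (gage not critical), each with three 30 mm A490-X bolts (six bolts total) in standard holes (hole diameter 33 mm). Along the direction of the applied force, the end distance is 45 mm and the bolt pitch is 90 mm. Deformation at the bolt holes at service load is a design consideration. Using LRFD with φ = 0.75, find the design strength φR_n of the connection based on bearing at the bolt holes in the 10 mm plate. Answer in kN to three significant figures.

1030 kN

Per bolt r_n = 1.2 l_c t F_u ≤ 2.4 d t F_u; upper limit = 2.4 × 30 × 10 × 400 / 1000 = 288 kN.
Edge bolt: l_c = 45 − 33/2 = 28.5 mm → 1.2 × 28.5 × 10 × 400 / 1000 = 136.8 → r_n = 136.8 kN.
Interior bolts: l_c = 90 − 33 = 57 mm → 1.2 × 57 × 10 × 400 / 1000 = 273.6 → r_n = 273.6 kN.
R_n = 2 × 136.8 + 4 × 273.6 = 1368 kN.
Design strength φR_n = 0.75 × 1368 = 1030 kN.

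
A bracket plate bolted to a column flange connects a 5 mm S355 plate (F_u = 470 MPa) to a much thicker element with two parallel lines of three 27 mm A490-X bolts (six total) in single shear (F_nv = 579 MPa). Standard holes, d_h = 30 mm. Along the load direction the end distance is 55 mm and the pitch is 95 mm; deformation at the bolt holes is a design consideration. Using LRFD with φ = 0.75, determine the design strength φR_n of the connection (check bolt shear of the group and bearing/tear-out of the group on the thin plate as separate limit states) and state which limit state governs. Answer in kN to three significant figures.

626 kN (bearing governs)

Bolt shear: A_b = π·27²/4 = 572.6 mm²; R_n = 579 × 572.6 × 6 × 1 / 1000 = 1989 kN → 0.75 × 1989 = 1490 kN.
Bearing (1.2 l_c t F_u ≤ 2.4 d t F_u): upper limit = 2.4·27·5·470 / 1000 = 152.3 kN.
  Edge l_c = 55 − 30/2 = 40 → r_n = 112.8 kN; interior l_c = 95 − 30 = 65 → r_n = 152.3 kN.
  R_n,bearing = 2·112.8 + 4·152.3 = 834.7 kN → 0.75 × 834.7 = 626 kN.
Bearing governs: 626 kN.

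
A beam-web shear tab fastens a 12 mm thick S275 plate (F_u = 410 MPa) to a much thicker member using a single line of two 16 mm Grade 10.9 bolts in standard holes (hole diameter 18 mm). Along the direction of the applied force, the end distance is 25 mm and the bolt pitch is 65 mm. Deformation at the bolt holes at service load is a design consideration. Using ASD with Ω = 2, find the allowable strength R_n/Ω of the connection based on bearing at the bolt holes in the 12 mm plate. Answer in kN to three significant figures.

142 kN

Per bolt r_n = 1.2 l_c t F_u ≤ 2.4 d t F_u; upper limit = 2.4 × 16 × 12 × 410 / 1000 = 188.9 kN.
Edge bolt: l_c = 25 − 18/2 = 16 mm → 1.2 × 16 × 12 × 410 / 1000 = 94.46 → r_n = 94.46 kN.
Interior bolts: l_c = 65 − 18 = 47 mm → 1.2 × 47 × 12 × 410 / 1000 = 277.5 → r_n = 188.9 kN.
R_n = 1 × 94.46 + 1 × 188.9 = 283.4 kN.
Allowable strength R_n/Ω = 283.4 / 2 = 142 kN.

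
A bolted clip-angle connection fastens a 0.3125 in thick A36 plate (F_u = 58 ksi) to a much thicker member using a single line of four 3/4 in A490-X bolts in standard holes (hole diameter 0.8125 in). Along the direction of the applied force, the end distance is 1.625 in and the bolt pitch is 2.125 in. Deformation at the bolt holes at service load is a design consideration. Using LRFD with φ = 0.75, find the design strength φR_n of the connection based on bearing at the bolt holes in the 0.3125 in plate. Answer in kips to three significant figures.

Per bolt r_n = 1.2 l_c t F_u ≤ 2.4 d t F_u; upper limit = 2.4 × 0.75 × 0.3125 × 58 = 32.62 kips.
Edge bolt: l_c = 1.625 − 0.8125/2 = 1.219 in → 1.2 × 1.219 × 0.3125 × 58 = 26.51 → r_n = 26.51 kips.
Interior bolts: l_c = 2.125 − 0.8125 = 1.312 in → 1.2 × 1.312 × 0.3125 × 58 = 28.55 → r_n = 28.55 kips.
R_n = 1 × 26.51 + 3 × 28.55 = 112.1 kips.
Design strength φR_n = 0.75 × 112.1 = 84.1 kips.

84.1 kips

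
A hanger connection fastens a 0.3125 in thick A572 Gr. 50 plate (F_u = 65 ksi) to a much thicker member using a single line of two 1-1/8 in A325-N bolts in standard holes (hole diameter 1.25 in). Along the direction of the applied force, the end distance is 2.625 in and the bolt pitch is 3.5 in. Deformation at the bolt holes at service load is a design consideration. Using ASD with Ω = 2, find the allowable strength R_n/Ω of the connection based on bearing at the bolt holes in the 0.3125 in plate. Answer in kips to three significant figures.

Per bolt r_n = 1.2 l_c t F_u ≤ 2.4 d t F_u; upper limit = 2.4 × 1.125 × 0.3125 × 65 = 54.84 kips.
Edge bolt: l_c = 2.625 − 1.25/2 = 2 in → 1.2 × 2 × 0.3125 × 65 = 48.75 → r_n = 48.75 kips.
Interior bolts: l_c = 3.5 − 1.25 = 2.25 in → 1.2 × 2.25 × 0.3125 × 65 = 54.84 → r_n = 54.84 kips.
R_n = 1 × 48.75 + 1 × 54.84 = 103.6 kips.
Allowable strength R_n/Ω = 103.6 / 2 = 51.8 kips.

51.8 kips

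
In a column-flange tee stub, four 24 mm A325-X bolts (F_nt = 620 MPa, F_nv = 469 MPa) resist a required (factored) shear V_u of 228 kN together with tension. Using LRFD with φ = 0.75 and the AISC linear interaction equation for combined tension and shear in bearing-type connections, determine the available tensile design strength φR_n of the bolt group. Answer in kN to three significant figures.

A_b = π·24²/4 = 452.4 mm²; f_rv = 228 × 1000 / (4 × 452.4) = 126 MPa.
F'_nt = 1.3 F_nt − (F_nt / φF_nv) f_rv = 1.3·620 − (620/(0.75·469))·126 = 583.9 MPa, capped at F_nt → F'_nt = 583.9 MPa.
R_n = F'_nt · A_b · n = 583.9 × 452.4 × 4 / 1000 = 1057 kN.
Design strength φR_n = 0.75 × 1057 = 792 kN.

792 kN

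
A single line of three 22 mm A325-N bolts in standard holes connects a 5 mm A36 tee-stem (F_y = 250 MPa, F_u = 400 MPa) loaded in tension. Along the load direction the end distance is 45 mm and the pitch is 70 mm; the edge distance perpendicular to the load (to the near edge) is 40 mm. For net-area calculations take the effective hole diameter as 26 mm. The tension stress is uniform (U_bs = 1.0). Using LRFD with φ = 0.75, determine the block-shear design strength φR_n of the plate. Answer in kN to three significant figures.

Shear plane L_v = 45 + 2·70 = 185 mm; A_gv = 185 × 5 = 925 mm².
A_nv = (185 − 2.5·26) × 5 = 600 mm².
A_nt = (40 − 0.5·26) × 5 = 135 mm².
0.6 F_u A_nv = 144 kN; 0.6 F_y A_gv = 138.8 kN → shear yielding governs the shear term.
R_n = 138.8 + 1.0 × 400 × 135 / 1000 = 192.8 kN.
Design strength φR_n = 0.75 × 192.8 = 145 kN.

145 kN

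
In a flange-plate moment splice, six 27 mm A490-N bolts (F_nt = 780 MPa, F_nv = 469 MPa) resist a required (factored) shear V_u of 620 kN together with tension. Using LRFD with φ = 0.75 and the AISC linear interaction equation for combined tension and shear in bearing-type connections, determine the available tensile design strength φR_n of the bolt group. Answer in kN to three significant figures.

1580 kN

A_b = π·27²/4 = 572.6 mm²; f_rv = 620 × 1000 / (6 × 572.6) = 180.5 MPa.
F'_nt = 1.3 F_nt − (F_nt / φF_nv) f_rv = 1.3·780 − (780/(0.75·469))·180.5 = 613.8 MPa, capped at F_nt → F'_nt = 613.8 MPa.
R_n = F'_nt · A_b · n = 613.8 × 572.6 × 6 / 1000 = 2109 kN.
Design strength φR_n = 0.75 × 2109 = 1580 kN.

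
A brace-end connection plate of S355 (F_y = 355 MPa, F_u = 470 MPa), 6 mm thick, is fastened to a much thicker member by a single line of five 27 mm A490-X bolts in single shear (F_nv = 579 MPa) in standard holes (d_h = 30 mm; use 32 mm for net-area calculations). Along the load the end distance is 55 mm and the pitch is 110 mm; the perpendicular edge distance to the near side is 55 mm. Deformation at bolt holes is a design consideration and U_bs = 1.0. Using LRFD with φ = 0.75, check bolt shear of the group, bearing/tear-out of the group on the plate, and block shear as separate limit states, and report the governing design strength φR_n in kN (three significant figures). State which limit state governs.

Bolt shear: A_b = π·27²/4 = 572.6 mm²; R_n = 579 × 572.6 × 5 × 1 / 1000 = 1658 kN → 0.75 × 1658 = 1240 kN.
Bearing: edge l_c = 40, r_n = 135.4 kN; interior l_c = 80, r_n = 182.7 kN; R_n = 135.4 + 4·182.7 = 866.3 kN → 650 kN.
Block shear: A_gv = 2970, A_nv = 2106, A_nt = 234 mm²; R_n = min(0.6F_uA_nv, 0.6F_yA_gv) + U_bs·F_u·A_nt = 703.9 kN → 528 kN.
Block shear governs: 528 kN.

528 kN (block shear governs)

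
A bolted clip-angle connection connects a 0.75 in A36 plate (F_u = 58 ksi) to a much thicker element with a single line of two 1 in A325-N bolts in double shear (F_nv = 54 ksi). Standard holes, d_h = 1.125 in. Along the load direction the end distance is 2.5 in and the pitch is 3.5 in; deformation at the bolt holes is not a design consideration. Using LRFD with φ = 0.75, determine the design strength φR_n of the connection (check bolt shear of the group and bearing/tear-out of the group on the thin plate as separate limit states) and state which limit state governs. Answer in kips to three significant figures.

127 kips (bolt shear governs)

Bolt shear: A_b = π·1²/4 = 0.7854 in²; R_n = 54 × 0.7854 × 2 × 2 = 169.6 kips → 0.75 × 169.6 = 127 kips.
Bearing (1.5 l_c t F_u ≤ 3.0 d t F_u): upper limit = 3.0·1·0.75·58 = 130.5 kips.
  Edge l_c = 2.5 − 1.125/2 = 1.938 → r_n = 126.4 kips; interior l_c = 3.5 − 1.125 = 2.375 → r_n = 130.5 kips.
  R_n,bearing = 1·126.4 + 1·130.5 = 256.9 kips → 0.75 × 256.9 = 193 kips.
Bolt shear governs: 127 kips.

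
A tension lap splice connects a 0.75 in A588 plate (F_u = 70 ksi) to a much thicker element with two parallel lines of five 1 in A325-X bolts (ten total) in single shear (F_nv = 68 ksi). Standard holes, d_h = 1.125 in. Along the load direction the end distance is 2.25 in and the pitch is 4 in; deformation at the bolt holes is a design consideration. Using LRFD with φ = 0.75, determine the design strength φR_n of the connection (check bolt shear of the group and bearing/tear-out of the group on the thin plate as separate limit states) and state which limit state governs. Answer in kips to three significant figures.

Bolt shear: A_b = π·1²/4 = 0.7854 in²; R_n = 68 × 0.7854 × 10 × 1 = 534.1 kips → 0.75 × 534.1 = 401 kips.
Bearing (1.2 l_c t F_u ≤ 2.4 d t F_u): upper limit = 2.4·1·0.75·70 = 126 kips.
  Edge l_c = 2.25 − 1.125/2 = 1.688 → r_n = 106.3 kips; interior l_c = 4 − 1.125 = 2.875 → r_n = 126 kips.
  R_n,bearing = 2·106.3 + 8·126 = 1221 kips → 0.75 × 1221 = 915 kips.
Bolt shear governs: 401 kips.

401 kips (bolt shear governs)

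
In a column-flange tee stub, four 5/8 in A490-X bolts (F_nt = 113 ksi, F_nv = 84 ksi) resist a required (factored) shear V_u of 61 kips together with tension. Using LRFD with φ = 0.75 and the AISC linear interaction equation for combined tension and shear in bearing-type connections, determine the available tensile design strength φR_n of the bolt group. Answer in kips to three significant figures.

A_b = π·0.625²/4 = 0.3068 in²; f_rv = 61 / (4 × 0.3068) = 49.71 ksi.
F'_nt = 1.3 F_nt − (F_nt / φF_nv) f_rv = 1.3·113 − (113/(0.75·84))·49.71 = 57.74 ksi, capped at F_nt → F'_nt = 57.74 ksi.
R_n = F'_nt · A_b · n = 57.74 × 0.3068 × 4 = 70.86 kips.
Design strength φR_n = 0.75 × 70.86 = 53.1 kips.

53.1 kips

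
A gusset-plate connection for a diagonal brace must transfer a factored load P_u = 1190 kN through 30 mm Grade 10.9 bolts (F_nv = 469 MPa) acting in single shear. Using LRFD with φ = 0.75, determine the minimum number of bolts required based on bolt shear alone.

5 bolts

A_b = π·30²/4 = 706.9 mm².
Per-bolt design strength φR_n = 0.75 × 469 × 706.9 × 1 / 1000 = 248.6 kN.
n ≥ 1190 / 248.6 = 4.786 → use 5 bolts.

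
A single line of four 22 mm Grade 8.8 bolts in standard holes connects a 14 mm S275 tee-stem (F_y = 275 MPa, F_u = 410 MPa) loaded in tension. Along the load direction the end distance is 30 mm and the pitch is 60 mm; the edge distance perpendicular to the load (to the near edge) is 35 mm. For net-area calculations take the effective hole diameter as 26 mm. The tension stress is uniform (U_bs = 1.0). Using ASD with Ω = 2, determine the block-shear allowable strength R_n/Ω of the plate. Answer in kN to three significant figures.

Shear plane L_v = 30 + 3·60 = 210 mm; A_gv = 210 × 14 = 2940 mm².
A_nv = (210 − 3.5·26) × 14 = 1666 mm².
A_nt = (35 − 0.5·26) × 14 = 308 mm².
0.6 F_u A_nv = 409.8 kN; 0.6 F_y A_gv = 485.1 kN → shear rupture governs the shear term.
R_n = 409.8 + 1.0 × 410 × 308 / 1000 = 536.1 kN.
Allowable strength R_n/Ω = 536.1 / 2 = 268 kN.

268 kN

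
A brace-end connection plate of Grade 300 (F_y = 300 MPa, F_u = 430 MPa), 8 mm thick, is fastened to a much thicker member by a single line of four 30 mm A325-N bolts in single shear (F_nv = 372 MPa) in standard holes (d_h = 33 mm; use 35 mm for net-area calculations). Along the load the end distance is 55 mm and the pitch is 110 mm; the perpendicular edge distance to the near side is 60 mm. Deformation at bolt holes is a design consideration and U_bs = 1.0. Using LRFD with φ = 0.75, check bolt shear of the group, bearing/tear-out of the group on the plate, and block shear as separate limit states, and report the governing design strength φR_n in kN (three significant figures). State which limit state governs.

Bolt shear: A_b = π·30²/4 = 706.9 mm²; R_n = 372 × 706.9 × 4 × 1 / 1000 = 1052 kN → 0.75 × 1052 = 789 kN.
Bearing: edge l_c = 38.5, r_n = 158.9 kN; interior l_c = 77, r_n = 247.7 kN; R_n = 158.9 + 3·247.7 = 902 kN → 676 kN.
Block shear: A_gv = 3080, A_nv = 2100, A_nt = 340 mm²; R_n = min(0.6F_uA_nv, 0.6F_yA_gv) + U_bs·F_u·A_nt = 688 kN → 516 kN.
Block shear governs: 516 kN.

516 kN (block shear governs)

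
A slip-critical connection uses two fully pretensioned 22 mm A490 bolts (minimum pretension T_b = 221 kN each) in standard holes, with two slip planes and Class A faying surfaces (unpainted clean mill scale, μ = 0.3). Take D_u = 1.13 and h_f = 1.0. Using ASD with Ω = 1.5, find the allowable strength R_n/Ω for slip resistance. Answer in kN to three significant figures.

R_n = μ · D_u · h_f · T_b · n_s · n_b = 0.3 × 1.13 × 1.0 × 221 × 2 × 2 = 299.7 kN.
Allowable strength R_n/Ω = 299.7 / 1.5 = 200 kN.

200 kN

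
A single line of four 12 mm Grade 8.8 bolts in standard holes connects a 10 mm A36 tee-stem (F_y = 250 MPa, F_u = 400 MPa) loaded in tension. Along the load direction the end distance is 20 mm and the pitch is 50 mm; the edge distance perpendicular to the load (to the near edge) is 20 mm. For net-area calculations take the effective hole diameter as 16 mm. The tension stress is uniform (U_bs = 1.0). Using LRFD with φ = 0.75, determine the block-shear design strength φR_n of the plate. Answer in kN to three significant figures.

227 kN

Shear plane L_v = 20 + 3·50 = 170 mm; A_gv = 170 × 10 = 1700 mm².
A_nv = (170 − 3.5·16) × 10 = 1140 mm².
A_nt = (20 − 0.5·16) × 10 = 120 mm².
0.6 F_u A_nv = 273.6 kN; 0.6 F_y A_gv = 255 kN → shear yielding governs the shear term.
R_n = 255 + 1.0 × 400 × 120 / 1000 = 303 kN.
Design strength φR_n = 0.75 × 303 = 227 kN.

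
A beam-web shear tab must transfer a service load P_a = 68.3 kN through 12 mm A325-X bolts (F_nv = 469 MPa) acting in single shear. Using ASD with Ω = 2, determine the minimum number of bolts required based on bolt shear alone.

3 bolts

A_b = π·12²/4 = 113.1 mm².
Per-bolt allowable strength R_n/Ω = 469 × 113.1 × 1 / 1000 / 2 = 26.52 kN.
n ≥ 68.3 / 26.52 = 2.575 → use 3 bolts.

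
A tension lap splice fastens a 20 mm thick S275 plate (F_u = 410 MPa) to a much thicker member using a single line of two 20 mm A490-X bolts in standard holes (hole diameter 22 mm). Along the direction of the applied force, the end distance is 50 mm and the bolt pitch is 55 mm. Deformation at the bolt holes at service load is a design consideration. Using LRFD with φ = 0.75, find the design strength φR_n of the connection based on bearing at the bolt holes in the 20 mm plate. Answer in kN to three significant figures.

531 kN

Per bolt r_n = 1.2 l_c t F_u ≤ 2.4 d t F_u; upper limit = 2.4 × 20 × 20 × 410 / 1000 = 393.6 kN.
Edge bolt: l_c = 50 − 22/2 = 39 mm → 1.2 × 39 × 20 × 410 / 1000 = 383.8 → r_n = 383.8 kN.
Interior bolts: l_c = 55 − 22 = 33 mm → 1.2 × 33 × 20 × 410 / 1000 = 324.7 → r_n = 324.7 kN.
R_n = 1 × 383.8 + 1 × 324.7 = 708.5 kN.
Design strength φR_n = 0.75 × 708.5 = 531 kN.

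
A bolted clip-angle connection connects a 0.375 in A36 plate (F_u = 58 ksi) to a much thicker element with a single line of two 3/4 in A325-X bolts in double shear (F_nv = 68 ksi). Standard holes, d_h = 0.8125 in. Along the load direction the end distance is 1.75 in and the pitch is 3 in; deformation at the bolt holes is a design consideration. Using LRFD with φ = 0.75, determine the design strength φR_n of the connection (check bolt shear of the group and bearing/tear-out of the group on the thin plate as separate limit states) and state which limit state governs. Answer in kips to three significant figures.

Bolt shear: A_b = π·0.75²/4 = 0.4418 in²; R_n = 68 × 0.4418 × 2 × 2 = 120.2 kips → 0.75 × 120.2 = 90.1 kips.
Bearing (1.2 l_c t F_u ≤ 2.4 d t F_u): upper limit = 2.4·0.75·0.375·58 = 39.15 kips.
  Edge l_c = 1.75 − 0.8125/2 = 1.344 → r_n = 35.07 kips; interior l_c = 3 − 0.8125 = 2.188 → r_n = 39.15 kips.
  R_n,bearing = 1·35.07 + 1·39.15 = 74.22 kips → 0.75 × 74.22 = 55.7 kips.
Bearing governs: 55.7 kips.

55.7 kips (bearing governs)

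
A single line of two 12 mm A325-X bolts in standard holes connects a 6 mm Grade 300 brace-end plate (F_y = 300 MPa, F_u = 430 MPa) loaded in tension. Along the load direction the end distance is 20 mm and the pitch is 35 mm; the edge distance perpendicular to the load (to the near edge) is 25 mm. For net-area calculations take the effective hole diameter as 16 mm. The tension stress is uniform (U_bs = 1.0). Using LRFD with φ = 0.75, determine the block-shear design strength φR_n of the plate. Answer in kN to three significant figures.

Shear plane L_v = 20 + 1·35 = 55 mm; A_gv = 55 × 6 = 330 mm².
A_nv = (55 − 1.5·16) × 6 = 186 mm².
A_nt = (25 − 0.5·16) × 6 = 102 mm².
0.6 F_u A_nv = 47.99 kN; 0.6 F_y A_gv = 59.4 kN → shear rupture governs the shear term.
R_n = 47.99 + 1.0 × 430 × 102 / 1000 = 91.85 kN.
Design strength φR_n = 0.75 × 91.85 = 68.9 kN.

68.9 kN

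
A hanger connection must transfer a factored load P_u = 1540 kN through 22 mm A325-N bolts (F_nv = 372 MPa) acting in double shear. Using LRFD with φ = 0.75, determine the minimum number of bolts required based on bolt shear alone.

A_b = π·22²/4 = 380.1 mm².
Per-bolt design strength φR_n = 0.75 × 372 × 380.1 × 2 / 1000 = 212.1 kN.
n ≥ 1540 / 212.1 = 7.26 → use 8 bolts.

8 bolts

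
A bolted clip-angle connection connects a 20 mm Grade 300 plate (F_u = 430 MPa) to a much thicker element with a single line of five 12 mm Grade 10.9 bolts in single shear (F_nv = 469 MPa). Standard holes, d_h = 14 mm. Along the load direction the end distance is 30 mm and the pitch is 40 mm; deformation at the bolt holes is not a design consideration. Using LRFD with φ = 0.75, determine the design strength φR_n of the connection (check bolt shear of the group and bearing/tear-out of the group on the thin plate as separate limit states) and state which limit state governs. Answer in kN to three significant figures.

Bolt shear: A_b = π·12²/4 = 113.1 mm²; R_n = 469 × 113.1 × 5 × 1 / 1000 = 265.2 kN → 0.75 × 265.2 = 199 kN.
Bearing (1.5 l_c t F_u ≤ 3.0 d t F_u): upper limit = 3.0·12·20·430 / 1000 = 309.6 kN.
  Edge l_c = 30 − 14/2 = 23 → r_n = 296.7 kN; interior l_c = 40 − 14 = 26 → r_n = 309.6 kN.
  R_n,bearing = 1·296.7 + 4·309.6 = 1535 kN → 0.75 × 1535 = 1150 kN.
Bolt shear governs: 199 kN.

199 kN (bolt shear governs)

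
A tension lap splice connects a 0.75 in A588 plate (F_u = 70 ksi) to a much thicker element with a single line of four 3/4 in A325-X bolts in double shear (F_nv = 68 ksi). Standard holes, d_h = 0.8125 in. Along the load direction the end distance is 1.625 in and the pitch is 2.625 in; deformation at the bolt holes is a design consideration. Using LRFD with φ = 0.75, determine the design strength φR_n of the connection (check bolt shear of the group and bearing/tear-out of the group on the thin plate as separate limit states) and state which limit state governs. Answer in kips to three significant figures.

Bolt shear: A_b = π·0.75²/4 = 0.4418 in²; R_n = 68 × 0.4418 × 4 × 2 = 240.3 kips → 0.75 × 240.3 = 180 kips.
Bearing (1.2 l_c t F_u ≤ 2.4 d t F_u): upper limit = 2.4·0.75·0.75·70 = 94.5 kips.
  Edge l_c = 1.625 − 0.8125/2 = 1.219 → r_n = 76.78 kips; interior l_c = 2.625 − 0.8125 = 1.812 → r_n = 94.5 kips.
  R_n,bearing = 1·76.78 + 3·94.5 = 360.3 kips → 0.75 × 360.3 = 270 kips.
Bolt shear governs: 180 kips.

180 kips (bolt shear governs)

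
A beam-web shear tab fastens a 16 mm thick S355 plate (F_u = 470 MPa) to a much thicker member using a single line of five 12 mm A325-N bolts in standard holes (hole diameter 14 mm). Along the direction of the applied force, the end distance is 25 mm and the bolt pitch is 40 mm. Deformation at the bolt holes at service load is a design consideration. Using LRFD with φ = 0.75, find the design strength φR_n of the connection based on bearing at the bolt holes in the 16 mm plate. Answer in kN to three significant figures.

Per bolt r_n = 1.2 l_c t F_u ≤ 2.4 d t F_u; upper limit = 2.4 × 12 × 16 × 470 / 1000 = 216.6 kN.
Edge bolt: l_c = 25 − 14/2 = 18 mm → 1.2 × 18 × 16 × 470 / 1000 = 162.4 → r_n = 162.4 kN.
Interior bolts: l_c = 40 − 14 = 26 mm → 1.2 × 26 × 16 × 470 / 1000 = 234.6 → r_n = 216.6 kN.
R_n = 1 × 162.4 + 4 × 216.6 = 1029 kN.
Design strength φR_n = 0.75 × 1029 = 772 kN.

772 kN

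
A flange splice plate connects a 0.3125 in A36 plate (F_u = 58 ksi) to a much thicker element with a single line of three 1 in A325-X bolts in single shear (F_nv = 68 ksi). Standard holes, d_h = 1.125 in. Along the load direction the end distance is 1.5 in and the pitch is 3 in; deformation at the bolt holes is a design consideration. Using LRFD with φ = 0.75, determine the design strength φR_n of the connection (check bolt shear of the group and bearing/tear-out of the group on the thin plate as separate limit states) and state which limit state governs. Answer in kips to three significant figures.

76.5 kips (bearing governs)

Bolt shear: A_b = π·1²/4 = 0.7854 in²; R_n = 68 × 0.7854 × 3 × 1 = 160.2 kips → 0.75 × 160.2 = 120 kips.
Bearing (1.2 l_c t F_u ≤ 2.4 d t F_u): upper limit = 2.4·1·0.3125·58 = 43.5 kips.
  Edge l_c = 1.5 − 1.125/2 = 0.9375 → r_n = 20.39 kips; interior l_c = 3 − 1.125 = 1.875 → r_n = 40.78 kips.
  R_n,bearing = 1·20.39 + 2·40.78 = 102 kips → 0.75 × 102 = 76.5 kips.
Bearing governs: 76.5 kips.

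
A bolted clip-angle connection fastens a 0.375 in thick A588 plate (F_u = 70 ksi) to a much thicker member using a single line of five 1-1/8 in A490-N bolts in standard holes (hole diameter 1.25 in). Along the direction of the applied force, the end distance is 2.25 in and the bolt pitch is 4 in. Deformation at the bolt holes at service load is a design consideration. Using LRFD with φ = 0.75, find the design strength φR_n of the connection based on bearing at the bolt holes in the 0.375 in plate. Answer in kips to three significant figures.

Per bolt r_n = 1.2 l_c t F_u ≤ 2.4 d t F_u; upper limit = 2.4 × 1.125 × 0.375 × 70 = 70.88 kips.
Edge bolt: l_c = 2.25 − 1.25/2 = 1.625 in → 1.2 × 1.625 × 0.375 × 70 = 51.19 → r_n = 51.19 kips.
Interior bolts: l_c = 4 − 1.25 = 2.75 in → 1.2 × 2.75 × 0.375 × 70 = 86.62 → r_n = 70.88 kips.
R_n = 1 × 51.19 + 4 × 70.88 = 334.7 kips.
Design strength φR_n = 0.75 × 334.7 = 251 kips.

251 kips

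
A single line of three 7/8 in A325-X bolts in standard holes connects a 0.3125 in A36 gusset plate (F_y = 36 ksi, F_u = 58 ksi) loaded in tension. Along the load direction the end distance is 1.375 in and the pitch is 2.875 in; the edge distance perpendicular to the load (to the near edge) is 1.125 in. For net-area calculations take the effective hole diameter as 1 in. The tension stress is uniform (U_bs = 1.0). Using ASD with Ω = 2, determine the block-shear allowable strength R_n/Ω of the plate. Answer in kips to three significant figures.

Shear plane L_v = 1.375 + 2·2.875 = 7.125 in; A_gv = 7.125 × 0.3125 = 2.227 in².
A_nv = (7.125 − 2.5·1) × 0.3125 = 1.445 in².
A_nt = (1.125 − 0.5·1) × 0.3125 = 0.1953 in².
0.6 F_u A_nv = 50.3 kips; 0.6 F_y A_gv = 48.09 kips → shear yielding governs the shear term.
R_n = 48.09 + 1.0 × 58 × 0.1953 = 59.42 kips.
Allowable strength R_n/Ω = 59.42 / 2 = 29.7 kips.

29.7 kips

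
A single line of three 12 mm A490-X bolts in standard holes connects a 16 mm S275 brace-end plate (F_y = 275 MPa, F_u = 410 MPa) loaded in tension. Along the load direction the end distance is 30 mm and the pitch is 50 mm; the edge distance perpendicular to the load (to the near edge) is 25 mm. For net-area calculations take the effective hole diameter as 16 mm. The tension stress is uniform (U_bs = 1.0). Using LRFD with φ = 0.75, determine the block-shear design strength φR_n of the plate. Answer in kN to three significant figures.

Shear plane L_v = 30 + 2·50 = 130 mm; A_gv = 130 × 16 = 2080 mm².
A_nv = (130 − 2.5·16) × 16 = 1440 mm².
A_nt = (25 − 0.5·16) × 16 = 272 mm².
0.6 F_u A_nv = 354.2 kN; 0.6 F_y A_gv = 343.2 kN → shear yielding governs the shear term.
R_n = 343.2 + 1.0 × 410 × 272 / 1000 = 454.7 kN.
Design strength φR_n = 0.75 × 454.7 = 341 kN.

341 kN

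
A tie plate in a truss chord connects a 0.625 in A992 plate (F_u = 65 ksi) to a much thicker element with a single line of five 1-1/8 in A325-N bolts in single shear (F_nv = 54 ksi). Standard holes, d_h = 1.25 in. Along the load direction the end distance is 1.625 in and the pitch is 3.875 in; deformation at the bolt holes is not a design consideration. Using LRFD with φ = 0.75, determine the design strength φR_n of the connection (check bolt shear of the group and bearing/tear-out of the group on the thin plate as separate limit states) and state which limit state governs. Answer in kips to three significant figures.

201 kips (bolt shear governs)

Bolt shear: A_b = π·1.125²/4 = 0.994 in²; R_n = 54 × 0.994 × 5 × 1 = 268.4 kips → 0.75 × 268.4 = 201 kips.
Bearing (1.5 l_c t F_u ≤ 3.0 d t F_u): upper limit = 3.0·1.125·0.625·65 = 137.1 kips.
  Edge l_c = 1.625 − 1.25/2 = 1 → r_n = 60.94 kips; interior l_c = 3.875 − 1.25 = 2.625 → r_n = 137.1 kips.
  R_n,bearing = 1·60.94 + 4·137.1 = 609.4 kips → 0.75 × 609.4 = 457 kips.
Bolt shear governs: 201 kips.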